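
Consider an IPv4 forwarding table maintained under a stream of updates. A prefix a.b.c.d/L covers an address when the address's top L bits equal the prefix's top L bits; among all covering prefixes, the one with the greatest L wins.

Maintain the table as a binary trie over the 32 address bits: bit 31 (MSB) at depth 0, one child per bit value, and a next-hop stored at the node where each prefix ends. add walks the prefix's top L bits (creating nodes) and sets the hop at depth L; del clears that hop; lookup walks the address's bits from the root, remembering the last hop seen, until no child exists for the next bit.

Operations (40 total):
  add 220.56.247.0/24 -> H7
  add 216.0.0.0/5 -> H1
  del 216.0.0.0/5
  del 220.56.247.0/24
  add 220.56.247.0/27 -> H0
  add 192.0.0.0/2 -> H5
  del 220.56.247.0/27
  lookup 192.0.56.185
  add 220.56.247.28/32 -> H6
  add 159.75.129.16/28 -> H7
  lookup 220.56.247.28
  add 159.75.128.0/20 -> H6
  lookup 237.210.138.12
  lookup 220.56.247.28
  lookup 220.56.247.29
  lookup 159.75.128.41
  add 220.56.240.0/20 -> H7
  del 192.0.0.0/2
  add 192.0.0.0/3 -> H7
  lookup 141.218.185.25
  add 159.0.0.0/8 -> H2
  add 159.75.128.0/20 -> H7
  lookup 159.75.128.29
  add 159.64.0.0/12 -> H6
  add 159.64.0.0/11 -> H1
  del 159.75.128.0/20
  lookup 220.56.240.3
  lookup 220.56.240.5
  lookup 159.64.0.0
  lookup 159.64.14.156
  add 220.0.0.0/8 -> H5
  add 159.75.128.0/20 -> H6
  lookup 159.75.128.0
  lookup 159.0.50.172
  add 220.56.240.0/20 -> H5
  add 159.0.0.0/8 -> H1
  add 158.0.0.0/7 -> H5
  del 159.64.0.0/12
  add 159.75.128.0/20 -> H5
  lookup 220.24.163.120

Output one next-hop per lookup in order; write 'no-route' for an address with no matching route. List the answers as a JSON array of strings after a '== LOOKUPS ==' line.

Apply in order:
  + 220.56.247.0/24 (H7) depth=24
  + 216.0.0.0/5 (H1) depth=5
  del 216.0.0.0/5 (clear depth 5)
  del 220.56.247.0/24 (clear depth 24)
  + 220.56.247.0/27 (H0) depth=27
  + 192.0.0.0/2 (H5) depth=2
  del 220.56.247.0/27 (clear depth 27)
  lookup 192.0.56.185: bits 110 walk d0:-→d1:-→d2:H5→d3:- -> H5
  + 220.56.247.28/32 (H6) depth=32
  + 159.75.129.16/28 (H7) depth=28
  lookup 220.56.247.28: bits 11011100001110001111011100011100 walk d0:-→d1:-→d2:H5→d3:-→d4:-→d5:-→d6:-→d7:-→d8:-→d9:-→d10:-→d11:-→d12:-→d13:-→d14:-→d15:-→d16:-→d17:-→d18:-→d19:-→d20:-→d21:-→d22:-→d23:-→d24:-→d25:-→d26:-→d27:-→d28:-→d29:-→d30:-→d31:-→d32:H6 -> H6
  + 159.75.128.0/20 (H6) depth=20
  lookup 237.210.138.12: bits 11 walk d0:-→d1:-→d2:H5 -> H5
  lookup 220.56.247.28: bits 11011100001110001111011100011100 walk d0:-→d1:-→d2:H5→d3:-→d4:-→d5:-→d6:-→d7:-→d8:-→d9:-→d10:-→d11:-→d12:-→d13:-→d14:-→d15:-→d16:-→d17:-→d18:-→d19:-→d20:-→d21:-→d22:-→d23:-→d24:-→d25:-→d26:-→d27:-→d28:-→d29:-→d30:-→d31:-→d32:H6 -> H6
  lookup 220.56.247.29: bits 1101110000111000111101110001110 walk d0:-→d1:-→d2:H5→d3:-→d4:-→d5:-→d6:-→d7:-→d8:-→d9:-→d10:-→d11:-→d12:-→d13:-→d14:-→d15:-→d16:-→d17:-→d18:-→d19:-→d20:-→d21:-→d22:-→d23:-→d24:-→d25:-→d26:-→d27:-→d28:-→d29:-→d30:-→d31:- -> H5
  lookup 159.75.128.41: bits 10011111010010111000000 walk d0:-→d1:-→d2:-→d3:-→d4:-→d5:-→d6:-→d7:-→d8:-→d9:-→d10:-→d11:-→d12:-→d13:-→d14:-→d15:-→d16:-→d17:-→d18:-→d19:-→d20:H6→d21:-→d22:-→d23:- -> H6
  + 220.56.240.0/20 (H7) depth=20
  del 192.0.0.0/2 (clear depth 2)
  + 192.0.0.0/3 (H7) depth=3
  lookup 141.218.185.25: bits 100 walk d0:-→d1:-→d2:-→d3:- -> no-route
  + 159.0.0.0/8 (H2) depth=8
  + 159.75.128.0/20 (H7) depth=20
  lookup 159.75.128.29: bits 10011111010010111000000 walk d0:-→d1:-→d2:-→d3:-→d4:-→d5:-→d6:-→d7:-→d8:H2→d9:-→d10:-→d11:-→d12:-→d13:-→d14:-→d15:-→d16:-→d17:-→d18:-→d19:-→d20:H7→d21:-→d22:-→d23:- -> H7
  + 159.64.0.0/12 (H6) depth=12
  + 159.64.0.0/11 (H1) depth=11
  del 159.75.128.0/20 (clear depth 20)
  lookup 220.56.240.3: bits 110111000011100011110 walk d0:-→d1:-→d2:-→d3:H7→d4:-→d5:-→d6:-→d7:-→d8:-→d9:-→d10:-→d11:-→d12:-→d13:-→d14:-→d15:-→d16:-→d17:-→d18:-→d19:-→d20:H7→d21:- -> H7
  lookup 220.56.240.5: bits 110111000011100011110 walk d0:-→d1:-→d2:-→d3:H7→d4:-→d5:-→d6:-→d7:-→d8:-→d9:-→d10:-→d11:-→d12:-→d13:-→d14:-→d15:-→d16:-→d17:-→d18:-→d19:-→d20:H7→d21:- -> H7
  lookup 159.64.0.0: bits 100111110100 walk d0:-→d1:-→d2:-→d3:-→d4:-→d5:-→d6:-→d7:-→d8:H2→d9:-→d10:-→d11:H1→d12:H6 -> H6
  lookup 159.64.14.156: bits 100111110100 walk d0:-→d1:-→d2:-→d3:-→d4:-→d5:-→d6:-→d7:-→d8:H2→d9:-→d10:-→d11:H1→d12:H6 -> H6
  + 220.0.0.0/8 (H5) depth=8
  + 159.75.128.0/20 (H6) depth=20
  lookup 159.75.128.0: bits 10011111010010111000000 walk d0:-→d1:-→d2:-→d3:-→d4:-→d5:-→d6:-→d7:-→d8:H2→d9:-→d10:-→d11:H1→d12:H6→d13:-→d14:-→d15:-→d16:-→d17:-→d18:-→d19:-→d20:H6→d21:-→d22:-→d23:- -> H6
  lookup 159.0.50.172: bits 100111110 walk d0:-→d1:-→d2:-→d3:-→d4:-→d5:-→d6:-→d7:-→d8:H2→d9:- -> H2
  + 220.56.240.0/20 (H5) depth=20
  + 159.0.0.0/8 (H1) depth=8
  + 158.0.0.0/7 (H5) depth=7
  del 159.64.0.0/12 (clear depth 12)
  + 159.75.128.0/20 (H5) depth=20
  lookup 220.24.163.120: bits 1101110000 walk d0:-→d1:-→d2:-→d3:H7→d4:-→d5:-→d6:-→d7:-→d8:H5→d9:-→d10:- -> H5

== LOOKUPS ==
["H5","H6","H5","H6","H5","H6","no-route","H7","H7","H7","H6","H6","H6","H2","H5"]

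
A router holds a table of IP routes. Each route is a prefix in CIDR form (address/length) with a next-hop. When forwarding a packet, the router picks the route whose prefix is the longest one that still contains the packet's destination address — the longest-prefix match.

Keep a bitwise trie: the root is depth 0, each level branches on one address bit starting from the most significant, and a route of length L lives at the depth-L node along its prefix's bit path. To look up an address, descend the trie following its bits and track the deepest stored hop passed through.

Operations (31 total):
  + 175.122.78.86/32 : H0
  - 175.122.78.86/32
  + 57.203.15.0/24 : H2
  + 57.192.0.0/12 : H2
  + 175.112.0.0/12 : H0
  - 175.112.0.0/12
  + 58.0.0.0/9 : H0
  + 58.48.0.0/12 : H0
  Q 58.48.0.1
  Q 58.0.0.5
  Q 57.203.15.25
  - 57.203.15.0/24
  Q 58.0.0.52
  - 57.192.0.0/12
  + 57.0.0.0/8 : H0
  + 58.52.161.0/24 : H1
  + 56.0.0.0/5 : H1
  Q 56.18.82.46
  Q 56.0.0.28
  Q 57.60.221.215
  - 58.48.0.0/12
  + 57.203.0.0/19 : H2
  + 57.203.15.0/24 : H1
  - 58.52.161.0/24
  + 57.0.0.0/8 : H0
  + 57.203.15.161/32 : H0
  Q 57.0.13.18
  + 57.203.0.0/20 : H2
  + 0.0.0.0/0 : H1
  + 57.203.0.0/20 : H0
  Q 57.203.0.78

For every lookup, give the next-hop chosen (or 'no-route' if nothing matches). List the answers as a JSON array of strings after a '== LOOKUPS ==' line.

Apply in order:
  add 175.122.78.86/32 -> H0 at depth 32
  - 175.122.78.86/32 clear@32
  add 57.203.15.0/24 -> H2 at depth 24
  add 57.192.0.0/12 -> H2 at depth 12
  add 175.112.0.0/12 -> H0 at depth 12
  - 175.112.0.0/12 clear@12
  add 58.0.0.0/9 -> H0 at depth 9
  add 58.48.0.0/12 -> H0 at depth 12
  ? 58.48.0.1  path d0:-→d1:-→d2:-→d3:-→d4:-→d5:-→d6:-→d7:-→d8:-→d9:H0→d10:-→d11:-→d12:H0  best=H0
  ? 58.0.0.5  path d0:-→d1:-→d2:-→d3:-→d4:-→d5:-→d6:-→d7:-→d8:-→d9:H0→d10:-  best=H0
  ? 57.203.15.25  path d0:-→d1:-→d2:-→d3:-→d4:-→d5:-→d6:-→d7:-→d8:-→d9:-→d10:-→d11:-→d12:H2→d13:-→d14:-→d15:-→d16:-→d17:-→d18:-→d19:-→d20:-→d21:-→d22:-→d23:-→d24:H2  best=H2
  - 57.203.15.0/24 clear@24
  ? 58.0.0.52  path d0:-→d1:-→d2:-→d3:-→d4:-→d5:-→d6:-→d7:-→d8:-→d9:H0→d10:-  best=H0
  - 57.192.0.0/12 clear@12
  add 57.0.0.0/8 -> H0 at depth 8
  add 58.52.161.0/24 -> H1 at depth 24
  add 56.0.0.0/5 -> H1 at depth 5
  ? 56.18.82.46  path d0:-→d1:-→d2:-→d3:-→d4:-→d5:H1→d6:-→d7:-  best=H1
  ? 56.0.0.28  path d0:-→d1:-→d2:-→d3:-→d4:-→d5:H1→d6:-→d7:-  best=H1
  ? 57.60.221.215  path d0:-→d1:-→d2:-→d3:-→d4:-→d5:H1→d6:-→d7:-→d8:H0  best=H0
  - 58.48.0.0/12 clear@12
  add 57.203.0.0/19 -> H2 at depth 19
  add 57.203.15.0/24 -> H1 at depth 24
  - 58.52.161.0/24 clear@24
  add 57.0.0.0/8 -> H0 at depth 8
  add 57.203.15.161/32 -> H0 at depth 32
  ? 57.0.13.18  path d0:-→d1:-→d2:-→d3:-→d4:-→d5:H1→d6:-→d7:-→d8:H0  best=H0
  add 57.203.0.0/20 -> H2 at depth 20
  add 0.0.0.0/0 -> H1 at depth 0
  add 57.203.0.0/20 -> H0 at depth 20
  ? 57.203.0.78  path d0:H1→d1:-→d2:-→d3:-→d4:-→d5:H1→d6:-→d7:-→d8:H0→d9:-→d10:-→d11:-→d12:-→d13:-→d14:-→d15:-→d16:-→d17:-→d18:-→d19:H2→d20:H0  best=H0

== LOOKUPS ==
["H0","H0","H2","H0","H1","H1","H0","H0","H0"]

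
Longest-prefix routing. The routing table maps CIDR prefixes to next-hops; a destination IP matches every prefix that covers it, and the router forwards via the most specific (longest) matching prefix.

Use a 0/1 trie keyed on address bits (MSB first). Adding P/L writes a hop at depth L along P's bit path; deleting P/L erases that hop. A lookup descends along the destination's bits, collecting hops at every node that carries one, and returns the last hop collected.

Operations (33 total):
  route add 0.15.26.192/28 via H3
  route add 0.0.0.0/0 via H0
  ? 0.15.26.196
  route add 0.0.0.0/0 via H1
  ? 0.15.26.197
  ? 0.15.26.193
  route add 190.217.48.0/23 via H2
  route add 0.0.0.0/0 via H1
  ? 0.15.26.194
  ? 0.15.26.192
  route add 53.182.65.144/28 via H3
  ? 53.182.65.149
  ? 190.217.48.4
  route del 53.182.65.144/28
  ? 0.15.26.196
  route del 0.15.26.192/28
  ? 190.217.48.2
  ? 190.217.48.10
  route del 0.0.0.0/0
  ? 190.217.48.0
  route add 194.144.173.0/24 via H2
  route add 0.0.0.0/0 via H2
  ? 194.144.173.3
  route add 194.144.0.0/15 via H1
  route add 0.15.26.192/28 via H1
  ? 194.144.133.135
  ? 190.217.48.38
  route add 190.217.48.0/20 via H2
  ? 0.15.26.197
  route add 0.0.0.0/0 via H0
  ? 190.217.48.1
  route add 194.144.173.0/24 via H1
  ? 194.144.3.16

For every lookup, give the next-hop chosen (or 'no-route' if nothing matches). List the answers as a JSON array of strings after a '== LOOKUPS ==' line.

Trace:
  add 0.15.26.192/28 -> H3 at depth 28
  add 0.0.0.0/0 -> H0 at depth 0
  ? 0.15.26.196  path d0:H0→d1:-→d2:-→d3:-→d4:-→d5:-→d6:-→d7:-→d8:-→d9:-→d10:-→d11:-→d12:-→d13:-→d14:-→d15:-→d16:-→d17:-→d18:-→d19:-→d20:-→d21:-→d22:-→d23:-→d24:-→d25:-→d26:-→d27:-→d28:H3  best=H3
  add 0.0.0.0/0 -> H1 at depth 0
  ? 0.15.26.197  path d0:H1→d1:-→d2:-→d3:-→d4:-→d5:-→d6:-→d7:-→d8:-→d9:-→d10:-→d11:-→d12:-→d13:-→d14:-→d15:-→d16:-→d17:-→d18:-→d19:-→d20:-→d21:-→d22:-→d23:-→d24:-→d25:-→d26:-→d27:-→d28:H3  best=H3
  ? 0.15.26.193  path d0:H1→d1:-→d2:-→d3:-→d4:-→d5:-→d6:-→d7:-→d8:-→d9:-→d10:-→d11:-→d12:-→d13:-→d14:-→d15:-→d16:-→d17:-→d18:-→d19:-→d20:-→d21:-→d22:-→d23:-→d24:-→d25:-→d26:-→d27:-→d28:H3  best=H3
  add 190.217.48.0/23 -> H2 at depth 23
  add 0.0.0.0/0 -> H1 at depth 0
  ? 0.15.26.194  path d0:H1→d1:-→d2:-→d3:-→d4:-→d5:-→d6:-→d7:-→d8:-→d9:-→d10:-→d11:-→d12:-→d13:-→d14:-→d15:-→d16:-→d17:-→d18:-→d19:-→d20:-→d21:-→d22:-→d23:-→d24:-→d25:-→d26:-→d27:-→d28:H3  best=H3
  ? 0.15.26.192  path d0:H1→d1:-→d2:-→d3:-→d4:-→d5:-→d6:-→d7:-→d8:-→d9:-→d10:-→d11:-→d12:-→d13:-→d14:-→d15:-→d16:-→d17:-→d18:-→d19:-→d20:-→d21:-→d22:-→d23:-→d24:-→d25:-→d26:-→d27:-→d28:H3  best=H3
  add 53.182.65.144/28 -> H3 at depth 28
  ? 53.182.65.149  path d0:H1→d1:-→d2:-→d3:-→d4:-→d5:-→d6:-→d7:-→d8:-→d9:-→d10:-→d11:-→d12:-→d13:-→d14:-→d15:-→d16:-→d17:-→d18:-→d19:-→d20:-→d21:-→d22:-→d23:-→d24:-→d25:-→d26:-→d27:-→d28:H3  best=H3
  ? 190.217.48.4  path d0:H1→d1:-→d2:-→d3:-→d4:-→d5:-→d6:-→d7:-→d8:-→d9:-→d10:-→d11:-→d12:-→d13:-→d14:-→d15:-→d16:-→d17:-→d18:-→d19:-→d20:-→d21:-→d22:-→d23:H2  best=H2
  del 53.182.65.144/28 (clear depth 28)
  ? 0.15.26.196  path d0:H1→d1:-→d2:-→d3:-→d4:-→d5:-→d6:-→d7:-→d8:-→d9:-→d10:-→d11:-→d12:-→d13:-→d14:-→d15:-→d16:-→d17:-→d18:-→d19:-→d20:-→d21:-→d22:-→d23:-→d24:-→d25:-→d26:-→d27:-→d28:H3  best=H3
  del 0.15.26.192/28 (clear depth 28)
  ? 190.217.48.2  path d0:H1→d1:-→d2:-→d3:-→d4:-→d5:-→d6:-→d7:-→d8:-→d9:-→d10:-→d11:-→d12:-→d13:-→d14:-→d15:-→d16:-→d17:-→d18:-→d19:-→d20:-→d21:-→d22:-→d23:H2  best=H2
  ? 190.217.48.10  path d0:H1→d1:-→d2:-→d3:-→d4:-→d5:-→d6:-→d7:-→d8:-→d9:-→d10:-→d11:-→d12:-→d13:-→d14:-→d15:-→d16:-→d17:-→d18:-→d19:-→d20:-→d21:-→d22:-→d23:H2  best=H2
  del 0.0.0.0/0 (clear depth 0)
  ? 190.217.48.0  path d0:-→d1:-→d2:-→d3:-→d4:-→d5:-→d6:-→d7:-→d8:-→d9:-→d10:-→d11:-→d12:-→d13:-→d14:-→d15:-→d16:-→d17:-→d18:-→d19:-→d20:-→d21:-→d22:-→d23:H2  best=H2
  add 194.144.173.0/24 -> H2 at depth 24
  add 0.0.0.0/0 -> H2 at depth 0
  ? 194.144.173.3  path d0:H2→d1:-→d2:-→d3:-→d4:-→d5:-→d6:-→d7:-→d8:-→d9:-→d10:-→d11:-→d12:-→d13:-→d14:-→d15:-→d16:-→d17:-→d18:-→d19:-→d20:-→d21:-→d22:-→d23:-→d24:H2  best=H2
  add 194.144.0.0/15 -> H1 at depth 15
  add 0.15.26.192/28 -> H1 at depth 28
  ? 194.144.133.135  path d0:H2→d1:-→d2:-→d3:-→d4:-→d5:-→d6:-→d7:-→d8:-→d9:-→d10:-→d11:-→d12:-→d13:-→d14:-→d15:H1→d16:-→d17:-→d18:-  best=H1
  ? 190.217.48.38  path d0:H2→d1:-→d2:-→d3:-→d4:-→d5:-→d6:-→d7:-→d8:-→d9:-→d10:-→d11:-→d12:-→d13:-→d14:-→d15:-→d16:-→d17:-→d18:-→d19:-→d20:-→d21:-→d22:-→d23:H2  best=H2
  add 190.217.48.0/20 -> H2 at depth 20
  ? 0.15.26.197  path d0:H2→d1:-→d2:-→d3:-→d4:-→d5:-→d6:-→d7:-→d8:-→d9:-→d10:-→d11:-→d12:-→d13:-→d14:-→d15:-→d16:-→d17:-→d18:-→d19:-→d20:-→d21:-→d22:-→d23:-→d24:-→d25:-→d26:-→d27:-→d28:H1  best=H1
  add 0.0.0.0/0 -> H0 at depth 0
  ? 190.217.48.1  path d0:H0→d1:-→d2:-→d3:-→d4:-→d5:-→d6:-→d7:-→d8:-→d9:-→d10:-→d11:-→d12:-→d13:-→d14:-→d15:-→d16:-→d17:-→d18:-→d19:-→d20:H2→d21:-→d22:-→d23:H2  best=H2
  add 194.144.173.0/24 -> H1 at depth 24
  ? 194.144.3.16  path d0:H0→d1:-→d2:-→d3:-→d4:-→d5:-→d6:-→d7:-→d8:-→d9:-→d10:-→d11:-→d12:-→d13:-→d14:-→d15:H1→d16:-  best=H1

== LOOKUPS ==
["H3","H3","H3","H3","H3","H3","H2","H3","H2","H2","H2","H2","H1","H2","H1","H2","H1"]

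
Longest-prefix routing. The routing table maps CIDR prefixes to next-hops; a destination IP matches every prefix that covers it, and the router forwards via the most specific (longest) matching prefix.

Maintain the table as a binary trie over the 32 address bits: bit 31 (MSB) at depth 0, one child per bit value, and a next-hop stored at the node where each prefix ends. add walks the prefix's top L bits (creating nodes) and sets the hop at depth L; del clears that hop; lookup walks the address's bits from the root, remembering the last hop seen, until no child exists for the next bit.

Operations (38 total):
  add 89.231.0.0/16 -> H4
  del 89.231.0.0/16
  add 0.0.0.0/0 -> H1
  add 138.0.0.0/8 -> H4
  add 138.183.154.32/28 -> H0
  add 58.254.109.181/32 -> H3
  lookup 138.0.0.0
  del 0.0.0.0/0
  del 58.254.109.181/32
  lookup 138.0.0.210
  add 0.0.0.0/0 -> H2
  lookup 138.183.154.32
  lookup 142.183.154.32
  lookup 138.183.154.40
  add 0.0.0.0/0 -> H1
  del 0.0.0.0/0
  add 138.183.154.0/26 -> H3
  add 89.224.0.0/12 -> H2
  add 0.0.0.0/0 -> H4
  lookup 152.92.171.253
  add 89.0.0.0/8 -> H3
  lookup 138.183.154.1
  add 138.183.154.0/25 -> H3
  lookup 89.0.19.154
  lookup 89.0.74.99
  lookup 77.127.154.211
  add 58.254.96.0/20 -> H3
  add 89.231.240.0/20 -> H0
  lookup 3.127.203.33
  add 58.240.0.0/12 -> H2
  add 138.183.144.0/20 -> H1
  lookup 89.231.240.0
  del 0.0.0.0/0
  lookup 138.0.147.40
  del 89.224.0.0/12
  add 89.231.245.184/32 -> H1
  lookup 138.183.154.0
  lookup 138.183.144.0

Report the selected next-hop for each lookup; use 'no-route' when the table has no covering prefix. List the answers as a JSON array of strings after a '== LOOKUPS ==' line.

Apply in order:
  add 89.231.0.0/16 -> H4 at depth 16
  - 89.231.0.0/16 clear@16
  add 0.0.0.0/0 -> H1 at depth 0
  add 138.0.0.0/8 -> H4 at depth 8
  add 138.183.154.32/28 -> H0 at depth 28
  add 58.254.109.181/32 -> H3 at depth 32
  ? 138.0.0.0  path d0:H1→d1:-→d2:-→d3:-→d4:-→d5:-→d6:-→d7:-→d8:H4  best=H4
  - 0.0.0.0/0 clear@0
  - 58.254.109.181/32 clear@32
  ? 138.0.0.210  path d0:-→d1:-→d2:-→d3:-→d4:-→d5:-→d6:-→d7:-→d8:H4  best=H4
  add 0.0.0.0/0 -> H2 at depth 0
  ? 138.183.154.32  path d0:H2→d1:-→d2:-→d3:-→d4:-→d5:-→d6:-→d7:-→d8:H4→d9:-→d10:-→d11:-→d12:-→d13:-→d14:-→d15:-→d16:-→d17:-→d18:-→d19:-→d20:-→d21:-→d22:-→d23:-→d24:-→d25:-→d26:-→d27:-→d28:H0  best=H0
  ? 142.183.154.32  path d0:H2→d1:-→d2:-→d3:-→d4:-→d5:-  best=H2
  ? 138.183.154.40  path d0:H2→d1:-→d2:-→d3:-→d4:-→d5:-→d6:-→d7:-→d8:H4→d9:-→d10:-→d11:-→d12:-→d13:-→d14:-→d15:-→d16:-→d17:-→d18:-→d19:-→d20:-→d21:-→d22:-→d23:-→d24:-→d25:-→d26:-→d27:-→d28:H0  best=H0
  add 0.0.0.0/0 -> H1 at depth 0
  - 0.0.0.0/0 clear@0
  add 138.183.154.0/26 -> H3 at depth 26
  add 89.224.0.0/12 -> H2 at depth 12
  add 0.0.0.0/0 -> H4 at depth 0
  ? 152.92.171.253  path d0:H4→d1:-→d2:-→d3:-  best=H4
  add 89.0.0.0/8 -> H3 at depth 8
  ? 138.183.154.1  path d0:H4→d1:-→d2:-→d3:-→d4:-→d5:-→d6:-→d7:-→d8:H4→d9:-→d10:-→d11:-→d12:-→d13:-→d14:-→d15:-→d16:-→d17:-→d18:-→d19:-→d20:-→d21:-→d22:-→d23:-→d24:-→d25:-→d26:H3  best=H3
  add 138.183.154.0/25 -> H3 at depth 25
  ? 89.0.19.154  path d0:H4→d1:-→d2:-→d3:-→d4:-→d5:-→d6:-→d7:-→d8:H3  best=H3
  ? 89.0.74.99  path d0:H4→d1:-→d2:-→d3:-→d4:-→d5:-→d6:-→d7:-→d8:H3  best=H3
  ? 77.127.154.211  path d0:H4→d1:-→d2:-→d3:-  best=H4
  add 58.254.96.0/20 -> H3 at depth 20
  add 89.231.240.0/20 -> H0 at depth 20
  ? 3.127.203.33  path d0:H4→d1:-→d2:-  best=H4
  add 58.240.0.0/12 -> H2 at depth 12
  add 138.183.144.0/20 -> H1 at depth 20
  ? 89.231.240.0  path d0:H4→d1:-→d2:-→d3:-→d4:-→d5:-→d6:-→d7:-→d8:H3→d9:-→d10:-→d11:-→d12:H2→d13:-→d14:-→d15:-→d16:-→d17:-→d18:-→d19:-→d20:H0  best=H0
  - 0.0.0.0/0 clear@0
  ? 138.0.147.40  path d0:-→d1:-→d2:-→d3:-→d4:-→d5:-→d6:-→d7:-→d8:H4  best=H4
  - 89.224.0.0/12 clear@12
  add 89.231.245.184/32 -> H1 at depth 32
  ? 138.183.154.0  path d0:-→d1:-→d2:-→d3:-→d4:-→d5:-→d6:-→d7:-→d8:H4→d9:-→d10:-→d11:-→d12:-→d13:-→d14:-→d15:-→d16:-→d17:-→d18:-→d19:-→d20:H1→d21:-→d22:-→d23:-→d24:-→d25:H3→d26:H3  best=H3
  ? 138.183.144.0  path d0:-→d1:-→d2:-→d3:-→d4:-→d5:-→d6:-→d7:-→d8:H4→d9:-→d10:-→d11:-→d12:-→d13:-→d14:-→d15:-→d16:-→d17:-→d18:-→d19:-→d20:H1  best=H1

== LOOKUPS ==
["H4","H4","H0","H2","H0","H4","H3","H3","H3","H4","H4","H0","H4","H3","H1"]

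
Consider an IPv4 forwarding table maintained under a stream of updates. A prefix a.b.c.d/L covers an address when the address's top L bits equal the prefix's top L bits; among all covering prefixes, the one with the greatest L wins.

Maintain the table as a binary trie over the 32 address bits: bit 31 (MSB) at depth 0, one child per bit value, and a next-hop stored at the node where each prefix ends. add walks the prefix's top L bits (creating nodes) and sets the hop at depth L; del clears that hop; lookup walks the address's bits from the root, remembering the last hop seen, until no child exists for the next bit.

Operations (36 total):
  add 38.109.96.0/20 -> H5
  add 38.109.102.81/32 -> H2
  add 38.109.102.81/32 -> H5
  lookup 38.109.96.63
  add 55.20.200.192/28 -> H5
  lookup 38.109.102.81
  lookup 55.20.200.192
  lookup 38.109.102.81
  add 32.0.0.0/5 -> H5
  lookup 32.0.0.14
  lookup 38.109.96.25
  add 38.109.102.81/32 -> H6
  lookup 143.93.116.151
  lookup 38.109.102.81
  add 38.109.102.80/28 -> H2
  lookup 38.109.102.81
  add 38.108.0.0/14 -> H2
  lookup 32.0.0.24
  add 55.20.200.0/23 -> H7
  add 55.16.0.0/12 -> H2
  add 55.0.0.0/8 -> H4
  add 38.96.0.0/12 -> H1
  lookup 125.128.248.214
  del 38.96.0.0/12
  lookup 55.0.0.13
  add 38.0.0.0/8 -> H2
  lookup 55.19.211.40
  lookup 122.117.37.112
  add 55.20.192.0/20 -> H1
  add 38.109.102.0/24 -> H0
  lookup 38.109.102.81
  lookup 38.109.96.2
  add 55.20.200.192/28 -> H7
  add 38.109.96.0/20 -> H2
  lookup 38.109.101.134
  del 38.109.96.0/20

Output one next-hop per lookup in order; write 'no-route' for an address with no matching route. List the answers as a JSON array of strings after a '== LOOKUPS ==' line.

Trace:
  add 38.109.96.0/20 -> H5 at depth 20
  add 38.109.102.81/32 -> H2 at depth 32
  add 38.109.102.81/32 -> H5 at depth 32
  ? 38.109.96.63  path d0:-→d1:-→d2:-→d3:-→d4:-→d5:-→d6:-→d7:-→d8:-→d9:-→d10:-→d11:-→d12:-→d13:-→d14:-→d15:-→d16:-→d17:-→d18:-→d19:-→d20:H5→d21:-  best=H5
  add 55.20.200.192/28 -> H5 at depth 28
  ? 38.109.102.81  path d0:-→d1:-→d2:-→d3:-→d4:-→d5:-→d6:-→d7:-→d8:-→d9:-→d10:-→d11:-→d12:-→d13:-→d14:-→d15:-→d16:-→d17:-→d18:-→d19:-→d20:H5→d21:-→d22:-→d23:-→d24:-→d25:-→d26:-→d27:-→d28:-→d29:-→d30:-→d31:-→d32:H5  best=H5
  ? 55.20.200.192  path d0:-→d1:-→d2:-→d3:-→d4:-→d5:-→d6:-→d7:-→d8:-→d9:-→d10:-→d11:-→d12:-→d13:-→d14:-→d15:-→d16:-→d17:-→d18:-→d19:-→d20:-→d21:-→d22:-→d23:-→d24:-→d25:-→d26:-→d27:-→d28:H5  best=H5
  ? 38.109.102.81  path d0:-→d1:-→d2:-→d3:-→d4:-→d5:-→d6:-→d7:-→d8:-→d9:-→d10:-→d11:-→d12:-→d13:-→d14:-→d15:-→d16:-→d17:-→d18:-→d19:-→d20:H5→d21:-→d22:-→d23:-→d24:-→d25:-→d26:-→d27:-→d28:-→d29:-→d30:-→d31:-→d32:H5  best=H5
  add 32.0.0.0/5 -> H5 at depth 5
  ? 32.0.0.14  path d0:-→d1:-→d2:-→d3:-→d4:-→d5:H5  best=H5
  ? 38.109.96.25  path d0:-→d1:-→d2:-→d3:-→d4:-→d5:H5→d6:-→d7:-→d8:-→d9:-→d10:-→d11:-→d12:-→d13:-→d14:-→d15:-→d16:-→d17:-→d18:-→d19:-→d20:H5→d21:-  best=H5
  add 38.109.102.81/32 -> H6 at depth 32
  ? 143.93.116.151  path d0:-  best=no-route
  ? 38.109.102.81  path d0:-→d1:-→d2:-→d3:-→d4:-→d5:H5→d6:-→d7:-→d8:-→d9:-→d10:-→d11:-→d12:-→d13:-→d14:-→d15:-→d16:-→d17:-→d18:-→d19:-→d20:H5→d21:-→d22:-→d23:-→d24:-→d25:-→d26:-→d27:-→d28:-→d29:-→d30:-→d31:-→d32:H6  best=H6
  add 38.109.102.80/28 -> H2 at depth 28
  ? 38.109.102.81  path d0:-→d1:-→d2:-→d3:-→d4:-→d5:H5→d6:-→d7:-→d8:-→d9:-→d10:-→d11:-→d12:-→d13:-→d14:-→d15:-→d16:-→d17:-→d18:-→d19:-→d20:H5→d21:-→d22:-→d23:-→d24:-→d25:-→d26:-→d27:-→d28:H2→d29:-→d30:-→d31:-→d32:H6  best=H6
  add 38.108.0.0/14 -> H2 at depth 14
  ? 32.0.0.24  path d0:-→d1:-→d2:-→d3:-→d4:-→d5:H5  best=H5
  add 55.20.200.0/23 -> H7 at depth 23
  add 55.16.0.0/12 -> H2 at depth 12
  add 55.0.0.0/8 -> H4 at depth 8
  add 38.96.0.0/12 -> H1 at depth 12
  ? 125.128.248.214  path d0:-→d1:-  best=no-route
  - 38.96.0.0/12 clear@12
  ? 55.0.0.13  path d0:-→d1:-→d2:-→d3:-→d4:-→d5:-→d6:-→d7:-→d8:H4→d9:-→d10:-→d11:-  best=H4
  add 38.0.0.0/8 -> H2 at depth 8
  ? 55.19.211.40  path d0:-→d1:-→d2:-→d3:-→d4:-→d5:-→d6:-→d7:-→d8:H4→d9:-→d10:-→d11:-→d12:H2→d13:-  best=H2
  ? 122.117.37.112  path d0:-→d1:-  best=no-route
  add 55.20.192.0/20 -> H1 at depth 20
  add 38.109.102.0/24 -> H0 at depth 24
  ? 38.109.102.81  path d0:-→d1:-→d2:-→d3:-→d4:-→d5:H5→d6:-→d7:-→d8:H2→d9:-→d10:-→d11:-→d12:-→d13:-→d14:H2→d15:-→d16:-→d17:-→d18:-→d19:-→d20:H5→d21:-→d22:-→d23:-→d24:H0→d25:-→d26:-→d27:-→d28:H2→d29:-→d30:-→d31:-→d32:H6  best=H6
  ? 38.109.96.2  path d0:-→d1:-→d2:-→d3:-→d4:-→d5:H5→d6:-→d7:-→d8:H2→d9:-→d10:-→d11:-→d12:-→d13:-→d14:H2→d15:-→d16:-→d17:-→d18:-→d19:-→d20:H5→d21:-  best=H5
  add 55.20.200.192/28 -> H7 at depth 28
  add 38.109.96.0/20 -> H2 at depth 20
  ? 38.109.101.134  path d0:-→d1:-→d2:-→d3:-→d4:-→d5:H5→d6:-→d7:-→d8:H2→d9:-→d10:-→d11:-→d12:-→d13:-→d14:H2→d15:-→d16:-→d17:-→d18:-→d19:-→d20:H2→d21:-→d22:-  best=H2
  - 38.109.96.0/20 clear@20

== LOOKUPS ==
["H5","H5","H5","H5","H5","H5","no-route","H6","H6","H5","no-route","H4","H2","no-route","H6","H5","H2"]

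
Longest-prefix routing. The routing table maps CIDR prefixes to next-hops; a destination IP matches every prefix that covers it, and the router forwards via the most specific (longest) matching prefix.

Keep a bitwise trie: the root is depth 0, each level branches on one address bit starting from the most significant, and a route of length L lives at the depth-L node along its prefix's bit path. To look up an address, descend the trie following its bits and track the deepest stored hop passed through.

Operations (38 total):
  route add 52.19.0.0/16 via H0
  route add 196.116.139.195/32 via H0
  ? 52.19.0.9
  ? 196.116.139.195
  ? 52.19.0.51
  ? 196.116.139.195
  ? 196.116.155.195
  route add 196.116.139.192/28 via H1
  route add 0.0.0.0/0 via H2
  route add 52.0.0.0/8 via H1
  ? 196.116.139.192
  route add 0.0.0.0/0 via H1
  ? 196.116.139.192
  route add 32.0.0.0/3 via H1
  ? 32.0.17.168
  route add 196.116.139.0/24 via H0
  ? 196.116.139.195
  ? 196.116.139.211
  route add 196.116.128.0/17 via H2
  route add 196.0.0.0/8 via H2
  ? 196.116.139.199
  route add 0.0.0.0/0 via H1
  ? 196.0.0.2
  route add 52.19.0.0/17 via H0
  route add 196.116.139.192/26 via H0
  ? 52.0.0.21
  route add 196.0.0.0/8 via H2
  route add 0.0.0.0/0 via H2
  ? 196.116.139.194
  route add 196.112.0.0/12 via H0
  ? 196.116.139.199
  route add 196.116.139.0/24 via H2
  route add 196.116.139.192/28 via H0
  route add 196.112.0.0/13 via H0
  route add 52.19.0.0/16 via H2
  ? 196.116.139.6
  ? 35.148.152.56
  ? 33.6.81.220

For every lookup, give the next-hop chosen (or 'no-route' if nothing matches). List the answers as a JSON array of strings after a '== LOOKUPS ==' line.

Apply in order:
  add 52.19.0.0/16 -> H0 at depth 16
  add 196.116.139.195/32 -> H0 at depth 32
  Q 52.19.0.9: descend 0011010000010011 ; hops seen [H0] ; pick H0
  Q 196.116.139.195: descend 11000100011101001000101111000011 ; hops seen [H0] ; pick H0
  Q 52.19.0.51: descend 0011010000010011 ; hops seen [H0] ; pick H0
  Q 196.116.139.195: descend 11000100011101001000101111000011 ; hops seen [H0] ; pick H0
  Q 196.116.155.195: descend 1100010001110100100 ; hops seen [∅] ; pick no-route
  add 196.116.139.192/28 -> H1 at depth 28
  add 0.0.0.0/0 -> H2 at depth 0
  add 52.0.0.0/8 -> H1 at depth 8
  Q 196.116.139.192: descend 110001000111010010001011110000 ; hops seen [H2,H1] ; pick H1
  add 0.0.0.0/0 -> H1 at depth 0
  Q 196.116.139.192: descend 110001000111010010001011110000 ; hops seen [H1,H1] ; pick H1
  add 32.0.0.0/3 -> H1 at depth 3
  Q 32.0.17.168: descend 001 ; hops seen [H1,H1] ; pick H1
  add 196.116.139.0/24 -> H0 at depth 24
  Q 196.116.139.195: descend 11000100011101001000101111000011 ; hops seen [H1,H0,H1,H0] ; pick H0
  Q 196.116.139.211: descend 110001000111010010001011110 ; hops seen [H1,H0] ; pick H0
  add 196.116.128.0/17 -> H2 at depth 17
  add 196.0.0.0/8 -> H2 at depth 8
  Q 196.116.139.199: descend 11000100011101001000101111000 ; hops seen [H1,H2,H2,H0,H1] ; pick H1
  add 0.0.0.0/0 -> H1 at depth 0
  Q 196.0.0.2: descend 110001000 ; hops seen [H1,H2] ; pick H2
  add 52.19.0.0/17 -> H0 at depth 17
  add 196.116.139.192/26 -> H0 at depth 26
  Q 52.0.0.21: descend 00110100000 ; hops seen [H1,H1,H1] ; pick H1
  add 196.0.0.0/8 -> H2 at depth 8
  add 0.0.0.0/0 -> H2 at depth 0
  Q 196.116.139.194: descend 1100010001110100100010111100001 ; hops seen [H2,H2,H2,H0,H0,H1] ; pick H1
  add 196.112.0.0/12 -> H0 at depth 12
  Q 196.116.139.199: descend 11000100011101001000101111000 ; hops seen [H2,H2,H0,H2,H0,H0,H1] ; pick H1
  add 196.116.139.0/24 -> H2 at depth 24
  add 196.116.139.192/28 -> H0 at depth 28
  add 196.112.0.0/13 -> H0 at depth 13
  add 52.19.0.0/16 -> H2 at depth 16
  Q 196.116.139.6: descend 110001000111010010001011 ; hops seen [H2,H2,H0,H0,H2,H2] ; pick H2
  Q 35.148.152.56: descend 001 ; hops seen [H2,H1] ; pick H1
  Q 33.6.81.220: descend 001 ; hops seen [H2,H1] ; pick H1

== LOOKUPS ==
["H0","H0","H0","H0","no-route","H1","H1","H1","H0","H0","H1","H2","H1","H1","H1","H2","H1","H1"]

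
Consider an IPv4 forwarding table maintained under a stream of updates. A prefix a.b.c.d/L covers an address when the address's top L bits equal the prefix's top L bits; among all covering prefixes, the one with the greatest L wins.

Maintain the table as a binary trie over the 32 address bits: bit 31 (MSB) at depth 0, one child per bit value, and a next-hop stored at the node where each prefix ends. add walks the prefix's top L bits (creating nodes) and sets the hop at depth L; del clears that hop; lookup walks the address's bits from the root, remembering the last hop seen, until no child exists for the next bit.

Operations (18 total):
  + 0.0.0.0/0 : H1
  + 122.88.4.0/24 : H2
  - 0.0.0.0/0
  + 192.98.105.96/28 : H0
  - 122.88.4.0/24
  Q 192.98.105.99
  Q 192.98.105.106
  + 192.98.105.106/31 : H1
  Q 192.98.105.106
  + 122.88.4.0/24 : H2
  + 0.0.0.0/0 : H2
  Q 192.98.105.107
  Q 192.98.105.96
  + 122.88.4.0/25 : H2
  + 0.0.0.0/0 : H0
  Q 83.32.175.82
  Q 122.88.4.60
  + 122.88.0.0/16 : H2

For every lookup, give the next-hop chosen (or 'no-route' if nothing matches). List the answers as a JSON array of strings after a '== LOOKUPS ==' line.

Trace:
  add 0.0.0.0/0 -> H1 at depth 0
  add 122.88.4.0/24 -> H2 at depth 24
  - 0.0.0.0/0 clear@0
  add 192.98.105.96/28 -> H0 at depth 28
  - 122.88.4.0/24 clear@24
  lookup 192.98.105.99: bits 1100000001100010011010010110 walk d0:-→d1:-→d2:-→d3:-→d4:-→d5:-→d6:-→d7:-→d8:-→d9:-→d10:-→d11:-→d12:-→d13:-→d14:-→d15:-→d16:-→d17:-→d18:-→d19:-→d20:-→d21:-→d22:-→d23:-→d24:-→d25:-→d26:-→d27:-→d28:H0 -> H0
  lookup 192.98.105.106: bits 1100000001100010011010010110 walk d0:-→d1:-→d2:-→d3:-→d4:-→d5:-→d6:-→d7:-→d8:-→d9:-→d10:-→d11:-→d12:-→d13:-→d14:-→d15:-→d16:-→d17:-→d18:-→d19:-→d20:-→d21:-→d22:-→d23:-→d24:-→d25:-→d26:-→d27:-→d28:H0 -> H0
  add 192.98.105.106/31 -> H1 at depth 31
  lookup 192.98.105.106: bits 1100000001100010011010010110101 walk d0:-→d1:-→d2:-→d3:-→d4:-→d5:-→d6:-→d7:-→d8:-→d9:-→d10:-→d11:-→d12:-→d13:-→d14:-→d15:-→d16:-→d17:-→d18:-→d19:-→d20:-→d21:-→d22:-→d23:-→d24:-→d25:-→d26:-→d27:-→d28:H0→d29:-→d30:-→d31:H1 -> H1
  add 122.88.4.0/24 -> H2 at depth 24
  add 0.0.0.0/0 -> H2 at depth 0
  lookup 192.98.105.107: bits 1100000001100010011010010110101 walk d0:H2→d1:-→d2:-→d3:-→d4:-→d5:-→d6:-→d7:-→d8:-→d9:-→d10:-→d11:-→d12:-→d13:-→d14:-→d15:-→d16:-→d17:-→d18:-→d19:-→d20:-→d21:-→d22:-→d23:-→d24:-→d25:-→d26:-→d27:-→d28:H0→d29:-→d30:-→d31:H1 -> H1
  lookup 192.98.105.96: bits 1100000001100010011010010110 walk d0:H2→d1:-→d2:-→d3:-→d4:-→d5:-→d6:-→d7:-→d8:-→d9:-→d10:-→d11:-→d12:-→d13:-→d14:-→d15:-→d16:-→d17:-→d18:-→d19:-→d20:-→d21:-→d22:-→d23:-→d24:-→d25:-→d26:-→d27:-→d28:H0 -> H0
  add 122.88.4.0/25 -> H2 at depth 25
  add 0.0.0.0/0 -> H0 at depth 0
  lookup 83.32.175.82: bits 01 walk d0:H0→d1:-→d2:- -> H0
  lookup 122.88.4.60: bits 0111101001011000000001000 walk d0:H0→d1:-→d2:-→d3:-→d4:-→d5:-→d6:-→d7:-→d8:-→d9:-→d10:-→d11:-→d12:-→d13:-→d14:-→d15:-→d16:-→d17:-→d18:-→d19:-→d20:-→d21:-→d22:-→d23:-→d24:H2→d25:H2 -> H2
  add 122.88.0.0/16 -> H2 at depth 16

== LOOKUPS ==
["H0","H0","H1","H1","H0","H0","H2"]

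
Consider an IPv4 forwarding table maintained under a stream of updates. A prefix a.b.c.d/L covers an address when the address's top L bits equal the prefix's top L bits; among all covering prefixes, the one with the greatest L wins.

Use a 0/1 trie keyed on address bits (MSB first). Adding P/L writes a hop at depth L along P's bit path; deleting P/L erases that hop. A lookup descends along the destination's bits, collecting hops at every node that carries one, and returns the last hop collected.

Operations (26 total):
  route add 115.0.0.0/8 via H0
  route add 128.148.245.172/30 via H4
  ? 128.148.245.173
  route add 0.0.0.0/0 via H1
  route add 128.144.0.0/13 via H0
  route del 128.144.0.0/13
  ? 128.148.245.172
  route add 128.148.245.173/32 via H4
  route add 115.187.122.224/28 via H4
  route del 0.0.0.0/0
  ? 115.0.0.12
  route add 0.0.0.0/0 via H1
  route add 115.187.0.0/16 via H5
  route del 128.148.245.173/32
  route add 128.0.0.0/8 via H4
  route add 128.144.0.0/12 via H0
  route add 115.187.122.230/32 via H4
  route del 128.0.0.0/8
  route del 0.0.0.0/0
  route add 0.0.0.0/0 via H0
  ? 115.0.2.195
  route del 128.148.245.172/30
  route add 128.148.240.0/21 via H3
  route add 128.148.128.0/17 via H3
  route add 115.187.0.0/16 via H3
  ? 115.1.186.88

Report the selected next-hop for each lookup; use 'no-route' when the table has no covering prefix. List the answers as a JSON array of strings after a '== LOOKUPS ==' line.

Trace:
  + 115.0.0.0/8 (H0) depth=8
  + 128.148.245.172/30 (H4) depth=30
  lookup 128.148.245.173: bits 100000001001010011110101101011 walk d0:-→d1:-→d2:-→d3:-→d4:-→d5:-→d6:-→d7:-→d8:-→d9:-→d10:-→d11:-→d12:-→d13:-→d14:-→d15:-→d16:-→d17:-→d18:-→d19:-→d20:-→d21:-→d22:-→d23:-→d24:-→d25:-→d26:-→d27:-→d28:-→d29:-→d30:H4 -> H4
  + 0.0.0.0/0 (H1) depth=0
  + 128.144.0.0/13 (H0) depth=13
  - 128.144.0.0/13 clear@13
  lookup 128.148.245.172: bits 100000001001010011110101101011 walk d0:H1→d1:-→d2:-→d3:-→d4:-→d5:-→d6:-→d7:-→d8:-→d9:-→d10:-→d11:-→d12:-→d13:-→d14:-→d15:-→d16:-→d17:-→d18:-→d19:-→d20:-→d21:-→d22:-→d23:-→d24:-→d25:-→d26:-→d27:-→d28:-→d29:-→d30:H4 -> H4
  + 128.148.245.173/32 (H4) depth=32
  + 115.187.122.224/28 (H4) depth=28
  - 0.0.0.0/0 clear@0
  lookup 115.0.0.12: bits 01110011 walk d0:-→d1:-→d2:-→d3:-→d4:-→d5:-→d6:-→d7:-→d8:H0 -> H0
  + 0.0.0.0/0 (H1) depth=0
  + 115.187.0.0/16 (H5) depth=16
  - 128.148.245.173/32 clear@32
  + 128.0.0.0/8 (H4) depth=8
  + 128.144.0.0/12 (H0) depth=12
  + 115.187.122.230/32 (H4) depth=32
  - 128.0.0.0/8 clear@8
  - 0.0.0.0/0 clear@0
  + 0.0.0.0/0 (H0) depth=0
  lookup 115.0.2.195: bits 01110011 walk d0:H0→d1:-→d2:-→d3:-→d4:-→d5:-→d6:-→d7:-→d8:H0 -> H0
  - 128.148.245.172/30 clear@30
  + 128.148.240.0/21 (H3) depth=21
  + 128.148.128.0/17 (H3) depth=17
  + 115.187.0.0/16 (H3) depth=16
  lookup 115.1.186.88: bits 01110011 walk d0:H0→d1:-→d2:-→d3:-→d4:-→d5:-→d6:-→d7:-→d8:H0 -> H0

== LOOKUPS ==
["H4","H4","H0","H0","H0"]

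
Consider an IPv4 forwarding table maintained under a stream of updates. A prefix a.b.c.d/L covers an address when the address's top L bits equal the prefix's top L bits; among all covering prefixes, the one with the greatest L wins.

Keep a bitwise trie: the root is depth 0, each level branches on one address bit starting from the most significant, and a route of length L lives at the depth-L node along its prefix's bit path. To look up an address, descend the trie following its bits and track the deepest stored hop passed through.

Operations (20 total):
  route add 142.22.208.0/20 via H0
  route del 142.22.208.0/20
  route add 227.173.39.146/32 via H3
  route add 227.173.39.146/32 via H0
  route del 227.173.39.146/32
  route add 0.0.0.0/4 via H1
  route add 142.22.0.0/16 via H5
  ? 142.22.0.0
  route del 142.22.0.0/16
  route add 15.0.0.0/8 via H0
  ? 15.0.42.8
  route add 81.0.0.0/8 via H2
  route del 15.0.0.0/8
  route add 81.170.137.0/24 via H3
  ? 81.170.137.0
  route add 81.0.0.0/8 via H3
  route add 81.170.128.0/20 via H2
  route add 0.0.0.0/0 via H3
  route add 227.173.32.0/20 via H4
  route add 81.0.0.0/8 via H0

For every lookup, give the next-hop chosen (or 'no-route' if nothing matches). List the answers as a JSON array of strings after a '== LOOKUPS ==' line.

Process each operation:
  + 142.22.208.0/20 (H0) depth=20
  del 142.22.208.0/20 (clear depth 20)
  + 227.173.39.146/32 (H3) depth=32
  + 227.173.39.146/32 (H0) depth=32
  del 227.173.39.146/32 (clear depth 32)
  + 0.0.0.0/4 (H1) depth=4
  + 142.22.0.0/16 (H5) depth=16
  Q 142.22.0.0: descend 1000111000010110 ; hops seen [H5] ; pick H5
  del 142.22.0.0/16 (clear depth 16)
  + 15.0.0.0/8 (H0) depth=8
  Q 15.0.42.8: descend 00001111 ; hops seen [H1,H0] ; pick H0
  + 81.0.0.0/8 (H2) depth=8
  del 15.0.0.0/8 (clear depth 8)
  + 81.170.137.0/24 (H3) depth=24
  Q 81.170.137.0: descend 010100011010101010001001 ; hops seen [H2,H3] ; pick H3
  + 81.0.0.0/8 (H3) depth=8
  + 81.170.128.0/20 (H2) depth=20
  + 0.0.0.0/0 (H3) depth=0
  + 227.173.32.0/20 (H4) depth=20
  + 81.0.0.0/8 (H0) depth=8

== LOOKUPS ==
["H5","H0","H3"]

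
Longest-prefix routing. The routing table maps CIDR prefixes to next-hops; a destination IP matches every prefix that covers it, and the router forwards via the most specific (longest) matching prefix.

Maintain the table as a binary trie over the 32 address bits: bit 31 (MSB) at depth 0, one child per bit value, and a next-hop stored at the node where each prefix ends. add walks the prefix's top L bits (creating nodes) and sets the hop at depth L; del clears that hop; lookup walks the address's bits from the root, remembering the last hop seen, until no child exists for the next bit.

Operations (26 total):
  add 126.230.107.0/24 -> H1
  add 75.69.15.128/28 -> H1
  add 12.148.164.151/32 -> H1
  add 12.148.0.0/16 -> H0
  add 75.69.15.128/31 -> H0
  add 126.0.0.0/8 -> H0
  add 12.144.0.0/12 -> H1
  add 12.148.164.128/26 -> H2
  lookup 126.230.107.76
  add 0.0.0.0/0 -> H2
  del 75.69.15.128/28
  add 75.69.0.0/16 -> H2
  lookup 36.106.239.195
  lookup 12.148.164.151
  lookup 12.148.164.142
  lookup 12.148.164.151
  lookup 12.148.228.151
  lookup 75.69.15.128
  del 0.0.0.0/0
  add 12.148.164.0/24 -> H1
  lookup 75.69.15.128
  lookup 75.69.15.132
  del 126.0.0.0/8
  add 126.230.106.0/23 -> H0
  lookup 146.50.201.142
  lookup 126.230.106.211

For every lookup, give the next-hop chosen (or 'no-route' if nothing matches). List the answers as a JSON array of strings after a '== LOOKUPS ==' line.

Trace:
  + 126.230.107.0/24 (H1) depth=24
  + 75.69.15.128/28 (H1) depth=28
  + 12.148.164.151/32 (H1) depth=32
  + 12.148.0.0/16 (H0) depth=16
  + 75.69.15.128/31 (H0) depth=31
  + 126.0.0.0/8 (H0) depth=8
  + 12.144.0.0/12 (H1) depth=12
  + 12.148.164.128/26 (H2) depth=26
  ? 126.230.107.76  path d0:-→d1:-→d2:-→d3:-→d4:-→d5:-→d6:-→d7:-→d8:H0→d9:-→d10:-→d11:-→d12:-→d13:-→d14:-→d15:-→d16:-→d17:-→d18:-→d19:-→d20:-→d21:-→d22:-→d23:-→d24:H1  best=H1
  + 0.0.0.0/0 (H2) depth=0
  - 75.69.15.128/28 clear@28
  + 75.69.0.0/16 (H2) depth=16
  ? 36.106.239.195  path d0:H2→d1:-→d2:-  best=H2
  ? 12.148.164.151  path d0:H2→d1:-→d2:-→d3:-→d4:-→d5:-→d6:-→d7:-→d8:-→d9:-→d10:-→d11:-→d12:H1→d13:-→d14:-→d15:-→d16:H0→d17:-→d18:-→d19:-→d20:-→d21:-→d22:-→d23:-→d24:-→d25:-→d26:H2→d27:-→d28:-→d29:-→d30:-→d31:-→d32:H1  best=H1
  ? 12.148.164.142  path d0:H2→d1:-→d2:-→d3:-→d4:-→d5:-→d6:-→d7:-→d8:-→d9:-→d10:-→d11:-→d12:H1→d13:-→d14:-→d15:-→d16:H0→d17:-→d18:-→d19:-→d20:-→d21:-→d22:-→d23:-→d24:-→d25:-→d26:H2→d27:-  best=H2
  ? 12.148.164.151  path d0:H2→d1:-→d2:-→d3:-→d4:-→d5:-→d6:-→d7:-→d8:-→d9:-→d10:-→d11:-→d12:H1→d13:-→d14:-→d15:-→d16:H0→d17:-→d18:-→d19:-→d20:-→d21:-→d22:-→d23:-→d24:-→d25:-→d26:H2→d27:-→d28:-→d29:-→d30:-→d31:-→d32:H1  best=H1
  ? 12.148.228.151  path d0:H2→d1:-→d2:-→d3:-→d4:-→d5:-→d6:-→d7:-→d8:-→d9:-→d10:-→d11:-→d12:H1→d13:-→d14:-→d15:-→d16:H0→d17:-  best=H0
  ? 75.69.15.128  path d0:H2→d1:-→d2:-→d3:-→d4:-→d5:-→d6:-→d7:-→d8:-→d9:-→d10:-→d11:-→d12:-→d13:-→d14:-→d15:-→d16:H2→d17:-→d18:-→d19:-→d20:-→d21:-→d22:-→d23:-→d24:-→d25:-→d26:-→d27:-→d28:-→d29:-→d30:-→d31:H0  best=H0
  - 0.0.0.0/0 clear@0
  + 12.148.164.0/24 (H1) depth=24
  ? 75.69.15.128  path d0:-→d1:-→d2:-→d3:-→d4:-→d5:-→d6:-→d7:-→d8:-→d9:-→d10:-→d11:-→d12:-→d13:-→d14:-→d15:-→d16:H2→d17:-→d18:-→d19:-→d20:-→d21:-→d22:-→d23:-→d24:-→d25:-→d26:-→d27:-→d28:-→d29:-→d30:-→d31:H0  best=H0
  ? 75.69.15.132  path d0:-→d1:-→d2:-→d3:-→d4:-→d5:-→d6:-→d7:-→d8:-→d9:-→d10:-→d11:-→d12:-→d13:-→d14:-→d15:-→d16:H2→d17:-→d18:-→d19:-→d20:-→d21:-→d22:-→d23:-→d24:-→d25:-→d26:-→d27:-→d28:-→d29:-  best=H2
  - 126.0.0.0/8 clear@8
  + 126.230.106.0/23 (H0) depth=23
  ? 146.50.201.142  path d0:-  best=no-route
  ? 126.230.106.211  path d0:-→d1:-→d2:-→d3:-→d4:-→d5:-→d6:-→d7:-→d8:-→d9:-→d10:-→d11:-→d12:-→d13:-→d14:-→d15:-→d16:-→d17:-→d18:-→d19:-→d20:-→d21:-→d22:-→d23:H0  best=H0

== LOOKUPS ==
["H1","H2","H1","H2","H1","H0","H0","H0","H2","no-route","H0"]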